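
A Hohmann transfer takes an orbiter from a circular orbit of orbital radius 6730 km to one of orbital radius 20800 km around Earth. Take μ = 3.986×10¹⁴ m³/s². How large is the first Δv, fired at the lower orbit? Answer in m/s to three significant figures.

Δv ≈ 1760 m/s

r₁ = 6730 km = 6.730×10⁶ m.
r₂ = 20800 km = 2.080×10⁷ m.
Transfer ellipse a_t = (r₁ + r₂)/2 = 1.376×10⁷ m.
At r₁: circular v_c1 = √(μ/r₁) = 7696 m/s; transfer-perigee v_p = √[μ(2/r₁ − 1/a_t)] = 9460 m/s.
Δv₁ = v_p − v_c1 = 1764 m/s.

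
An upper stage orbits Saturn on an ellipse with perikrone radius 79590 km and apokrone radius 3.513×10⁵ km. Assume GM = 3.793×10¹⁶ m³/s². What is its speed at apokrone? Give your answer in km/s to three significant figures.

Semi-major axis a = (r_p + r_a)/2 = 2.1544×10⁵ km = 2.154×10⁸ m.
Vis-viva: v² = μ(2/r − 1/a) = 3.793×10¹⁶ × (5.693×10⁻⁹ − 4.642×10⁻⁹) = 3.989×10⁷ m²/s².
v = 6316 m/s = 6.316 km/s.

v ≈ 6.32 km/s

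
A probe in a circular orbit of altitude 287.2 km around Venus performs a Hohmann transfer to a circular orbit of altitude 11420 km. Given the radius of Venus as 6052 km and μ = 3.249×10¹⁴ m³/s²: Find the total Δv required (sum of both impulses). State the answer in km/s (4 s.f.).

r₁ = 6052 + 287.2 = 6339.2 km = 6.3392×10⁶ m.
r₂ = 6052 + 11420 = 17472 km = 1.7472×10⁷ m.
Transfer ellipse a_t = (r₁ + r₂)/2 = 1.191×10⁷ m.
At r₁: circular v_c1 = √(μ/r₁) = 7159 m/s; transfer-periapsis v_p = √[μ(2/r₁ − 1/a_t)] = 8673 m/s.
Δv₁ = v_p − v_c1 = 1514 m/s.
At r₂: circular v_c2 = √(μ/r₂) = 4312 m/s; transfer-apoapsis v_a = √[μ(2/r₂ − 1/a_t)] = 3147 m/s.
Δv₂ = v_c2 − v_a = 1166 m/s.
Total Δv = Δv₁ + Δv₂ = 2679 m/s = 2.679 km/s.

Δv_total ≈ 2.679 km/s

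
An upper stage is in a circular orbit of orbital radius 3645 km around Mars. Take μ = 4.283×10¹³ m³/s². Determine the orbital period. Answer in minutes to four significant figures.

T ≈ 111.4 minutes

r = 3645 km = 3.645×10⁶ m.
Kepler's third law: T = 2π√(r³/μ) = 2π√((3.645×10⁶)³ / 4.283×10¹³).
r³/μ = 1.131×10⁶ s², so T = 2π × 1.063×10³ = 6.681×10³ s.
Converting: 6.681×10³ s ÷ 60.00 = 111.4 minutes.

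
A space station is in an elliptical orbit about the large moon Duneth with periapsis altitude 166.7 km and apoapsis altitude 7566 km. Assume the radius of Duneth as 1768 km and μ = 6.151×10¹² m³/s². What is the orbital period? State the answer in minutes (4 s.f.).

T ≈ 564.7 minutes

r_p = 1768 + 166.7 = 1934.7 km = 1.9347×10⁶ m.
r_a = 1768 + 7566 = 9334.0 km = 9.3340×10⁶ m.
Semi-major axis a = (r_p + r_a)/2 = (1934.7 + 9334.0)/2 = 5634.4 km = 5.634×10⁶ m.
By Kepler's third law T = 2π√(a³/μ) = 2π × 5.393×10³ = 3.388×10⁴ s.
= 564.7 minutes.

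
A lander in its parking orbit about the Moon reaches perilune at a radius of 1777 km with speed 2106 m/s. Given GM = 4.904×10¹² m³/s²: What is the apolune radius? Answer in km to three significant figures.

r_p = 1.777×10⁶ m.
Specific energy ε = v²/2 − μ/r = -5.421×10⁵ J/kg, so a = −μ/(2ε) = 4.523×10⁶ m.
The apsides satisfy r_p + r_a = 2a, so the apolune radius is 2a − r_p = 7.269×10⁶ m = 7269.5 km.

apolune radius ≈ 7270 km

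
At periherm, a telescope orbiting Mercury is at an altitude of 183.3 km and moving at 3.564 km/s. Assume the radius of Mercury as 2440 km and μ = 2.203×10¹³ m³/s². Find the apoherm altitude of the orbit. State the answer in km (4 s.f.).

apoherm altitude ≈ 5700 km

r_p = 2440 + 183.3 = 2623.3 km = 2.623×10⁶ m.
Specific energy ε = v²/2 − μ/r = -2.047×10⁶ J/kg, so a = −μ/(2ε) = 5.382×10⁶ m.
The apsides satisfy r_p + r_a = 2a, so the apoherm radius is 2a − r_p = 8.140×10⁶ m = 8140.0 km.
Apoherm altitude = 8140.0 − 2440 = 5700.0 km.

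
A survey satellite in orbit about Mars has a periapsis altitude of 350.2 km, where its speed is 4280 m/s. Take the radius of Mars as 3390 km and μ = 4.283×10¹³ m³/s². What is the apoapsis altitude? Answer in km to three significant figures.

r_p = 3390 + 350.2 = 3740.2 km = 3.740×10⁶ m.
Specific energy ε = v²/2 − μ/r = -2.292×10⁶ J/kg, so a = −μ/(2ε) = 9.343×10⁶ m.
The apsides satisfy r_p + r_a = 2a, so the apoapsis radius is 2a − r_p = 1.495×10⁷ m = 14946 km.
Apoapsis altitude = 14946 − 3390 = 11556 km.

apoapsis altitude ≈ 11600 km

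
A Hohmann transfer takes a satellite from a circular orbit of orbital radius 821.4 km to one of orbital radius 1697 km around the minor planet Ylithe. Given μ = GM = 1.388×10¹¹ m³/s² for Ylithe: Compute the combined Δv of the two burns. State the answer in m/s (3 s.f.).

Δv_total ≈ 121 m/s

r₁ = 821.4 km = 8.214×10⁵ m.
r₂ = 1697 km = 1.697×10⁶ m.
Transfer ellipse a_t = (r₁ + r₂)/2 = 1.259×10⁶ m.
At r₁: circular v_c1 = √(μ/r₁) = 411.1 m/s; transfer-periapsis v_p = √[μ(2/r₁ − 1/a_t)] = 477.2 m/s.
Δv₁ = v_p − v_c1 = 66.14 m/s.
At r₂: circular v_c2 = √(μ/r₂) = 286.0 m/s; transfer-apoapsis v_a = √[μ(2/r₂ − 1/a_t)] = 231.0 m/s.
Δv₂ = v_c2 − v_a = 55.01 m/s.
Total Δv = Δv₁ + Δv₂ = 121.1 m/s.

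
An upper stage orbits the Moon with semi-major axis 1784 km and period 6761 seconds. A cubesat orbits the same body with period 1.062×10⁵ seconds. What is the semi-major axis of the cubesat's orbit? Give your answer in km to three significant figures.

a₂ ≈ 11200 km

Kepler's third law: a³ ∝ T², so a₂ = a₁ (T₂/T₁)^(2/3).
T₂/T₁ = 15.71, (T₂/T₁)^(2/3) = 6.272.
a₂ = 1784 × 6.272 = 11190 km.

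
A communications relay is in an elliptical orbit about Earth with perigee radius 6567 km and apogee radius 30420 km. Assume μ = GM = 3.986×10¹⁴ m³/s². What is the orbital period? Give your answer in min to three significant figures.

T ≈ 417 min

Semi-major axis a = (r_p + r_a)/2 = (6567.0 + 30420)/2 = 18494 km = 1.849×10⁷ m.
By Kepler's third law T = 2π√(a³/μ) = 2π × 3.983×10³ = 2.503×10⁴ s.
= 417.1 min.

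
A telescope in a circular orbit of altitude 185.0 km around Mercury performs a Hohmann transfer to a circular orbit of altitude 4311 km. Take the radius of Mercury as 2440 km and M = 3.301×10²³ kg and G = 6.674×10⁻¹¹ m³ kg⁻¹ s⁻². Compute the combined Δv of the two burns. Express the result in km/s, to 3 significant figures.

Δv_total ≈ 1.03 km/s

μ = GM = 6.674×10⁻¹¹ × 3.301×10²³ = 2.203×10¹³ m³/s².
r₁ = 2440 + 185.0 = 2625.0 km = 2.6250×10⁶ m.
r₂ = 2440 + 4311 = 6751.0 km = 6.7510×10⁶ m.
Transfer ellipse a_t = (r₁ + r₂)/2 = 4.688×10⁶ m.
At r₁: circular v_c1 = √(μ/r₁) = 2897 m/s; transfer-periherm v_p = √[μ(2/r₁ − 1/a_t)] = 3476 m/s.
Δv₁ = v_p − v_c1 = 579.5 m/s.
At r₂: circular v_c2 = √(μ/r₂) = 1806 m/s; transfer-apoherm v_a = √[μ(2/r₂ − 1/a_t)] = 1352 m/s.
Δv₂ = v_c2 − v_a = 454.7 m/s.
Total Δv = Δv₁ + Δv₂ = 1034 m/s = 1.034 km/s.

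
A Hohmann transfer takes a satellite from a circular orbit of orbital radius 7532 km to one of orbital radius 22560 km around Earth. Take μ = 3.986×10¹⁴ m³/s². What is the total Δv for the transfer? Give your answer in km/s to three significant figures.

r₁ = 7532 km = 7.532×10⁶ m.
r₂ = 22560 km = 2.256×10⁷ m.
Transfer ellipse a_t = (r₁ + r₂)/2 = 1.505×10⁷ m.
At r₁: circular v_c1 = √(μ/r₁) = 7275 m/s; transfer-perigee v_p = √[μ(2/r₁ − 1/a_t)] = 8908 m/s.
Δv₁ = v_p − v_c1 = 1633 m/s.
At r₂: circular v_c2 = √(μ/r₂) = 4203 m/s; transfer-apogee v_a = √[μ(2/r₂ − 1/a_t)] = 2974 m/s.
Δv₂ = v_c2 − v_a = 1229 m/s.
Total Δv = Δv₁ + Δv₂ = 2863 m/s = 2.863 km/s.

Δv_total ≈ 2.86 km/s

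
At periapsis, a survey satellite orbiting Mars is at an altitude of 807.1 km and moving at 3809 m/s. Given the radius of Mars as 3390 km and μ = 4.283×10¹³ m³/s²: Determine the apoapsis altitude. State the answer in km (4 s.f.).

apoapsis altitude ≈ 6929 km

r_p = 3390 + 807.1 = 4197.1 km = 4.197×10⁶ m.
Specific energy ε = v²/2 − μ/r = -2.950×10⁶ J/kg, so a = −μ/(2ε) = 7.258×10⁶ m.
The apsides satisfy r_p + r_a = 2a, so the apoapsis radius is 2a − r_p = 1.032×10⁷ m = 10319 km.
Apoapsis altitude = 10319 − 3390 = 6929.5 km.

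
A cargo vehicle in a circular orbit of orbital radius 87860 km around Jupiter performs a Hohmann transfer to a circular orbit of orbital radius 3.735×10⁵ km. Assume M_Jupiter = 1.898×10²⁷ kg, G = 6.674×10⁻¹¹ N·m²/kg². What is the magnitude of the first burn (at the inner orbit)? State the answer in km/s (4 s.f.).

Δv ≈ 10.35 km/s

μ = GM = 6.674×10⁻¹¹ × 1.898×10²⁷ = 1.267×10¹⁷ m³/s².
r₁ = 87860 km = 8.786×10⁷ m.
r₂ = 3.735×10⁵ km = 3.735×10⁸ m.
Transfer ellipse a_t = (r₁ + r₂)/2 = 2.307×10⁸ m.
At r₁: circular v_c1 = √(μ/r₁) = 37970 m/s; transfer-perijove v_p = √[μ(2/r₁ − 1/a_t)] = 48320 m/s.
Δv₁ = v_p − v_c1 = 10350 m/s.
= 10.35 km/s.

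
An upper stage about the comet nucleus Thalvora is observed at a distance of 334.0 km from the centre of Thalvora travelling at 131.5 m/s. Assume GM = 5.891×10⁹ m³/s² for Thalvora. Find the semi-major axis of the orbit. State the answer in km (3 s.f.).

r = 3.340×10⁵ m.
Vis-viva rearranged: 1/a = 2/r − v²/μ = 5.988×10⁻⁶ − 2.935×10⁻⁶ = 3.053×10⁻⁶ m⁻¹.
a = 3.276×10⁵ m = 327.58 km.

a ≈ 328 km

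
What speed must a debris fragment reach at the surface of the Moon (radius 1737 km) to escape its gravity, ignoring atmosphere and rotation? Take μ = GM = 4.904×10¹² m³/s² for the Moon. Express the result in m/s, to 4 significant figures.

v_esc ≈ 2376 m/s

r = R = 1.737×10⁶ m.
Escape speed v_esc = √(2μ/r) = √(2 × 4.904×10¹² / 1.737×10⁶) = √(5.647×10⁶) = 2376 m/s.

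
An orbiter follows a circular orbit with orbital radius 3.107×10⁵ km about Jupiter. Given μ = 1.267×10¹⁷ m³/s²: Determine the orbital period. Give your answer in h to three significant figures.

r = 3.107×10⁵ km = 3.107×10⁸ m.
Kepler's third law: T = 2π√(r³/μ) = 2π√((3.107×10⁸)³ / 1.267×10¹⁷).
r³/μ = 2.367×10⁸ s², so T = 2π × 1.539×10⁴ = 9.667×10⁴ s.
Converting: 9.667×10⁴ s ÷ 3600 = 26.85 h.

T ≈ 26.9 h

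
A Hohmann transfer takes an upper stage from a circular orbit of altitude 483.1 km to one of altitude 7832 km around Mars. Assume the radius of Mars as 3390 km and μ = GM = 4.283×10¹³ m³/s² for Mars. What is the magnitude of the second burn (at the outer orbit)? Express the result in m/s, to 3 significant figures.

Δv ≈ 554 m/s

r₁ = 3390 + 483.1 = 3873.1 km = 3.8731×10⁶ m.
r₂ = 3390 + 7832 = 11222 km = 1.1222×10⁷ m.
Transfer ellipse a_t = (r₁ + r₂)/2 = 7.548×10⁶ m.
At r₁: circular v_c1 = √(μ/r₁) = 3325 m/s; transfer-periapsis v_p = √[μ(2/r₁ − 1/a_t)] = 4055 m/s.
At r₂: circular v_c2 = √(μ/r₂) = 1954 m/s; transfer-apoapsis v_a = √[μ(2/r₂ − 1/a_t)] = 1399 m/s.
Δv₂ = v_c2 − v_a = 554.1 m/s.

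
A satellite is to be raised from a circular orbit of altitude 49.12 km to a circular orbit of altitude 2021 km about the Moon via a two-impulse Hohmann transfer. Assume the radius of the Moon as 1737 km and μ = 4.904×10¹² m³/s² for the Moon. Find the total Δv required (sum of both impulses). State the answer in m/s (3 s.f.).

r₁ = 1737 + 49.12 = 1786.1 km = 1.7861×10⁶ m.
r₂ = 1737 + 2021 = 3758.0 km = 3.7580×10⁶ m.
Transfer ellipse a_t = (r₁ + r₂)/2 = 2.772×10⁶ m.
At r₁: circular v_c1 = √(μ/r₁) = 1657 m/s; transfer-perilune v_p = √[μ(2/r₁ − 1/a_t)] = 1929 m/s.
Δv₁ = v_p − v_c1 = 272.3 m/s.
At r₂: circular v_c2 = √(μ/r₂) = 1142 m/s; transfer-apolune v_a = √[μ(2/r₂ − 1/a_t)] = 917.0 m/s.
Δv₂ = v_c2 − v_a = 225.4 m/s.
Total Δv = Δv₁ + Δv₂ = 497.7 m/s.

Δv_total ≈ 498 m/s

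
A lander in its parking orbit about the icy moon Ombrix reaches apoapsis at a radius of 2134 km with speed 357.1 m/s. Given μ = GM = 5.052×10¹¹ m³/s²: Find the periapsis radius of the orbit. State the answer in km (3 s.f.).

r_a = 2.134×10⁶ m.
Specific energy ε = v²/2 − μ/r = -1.730×10⁵ J/kg, so a = −μ/(2ε) = 1.460×10⁶ m.
The apsides satisfy r_p + r_a = 2a, so the periapsis radius is 2a − r_a = 7.866×10⁵ m = 786.60 km.

periapsis radius ≈ 787 km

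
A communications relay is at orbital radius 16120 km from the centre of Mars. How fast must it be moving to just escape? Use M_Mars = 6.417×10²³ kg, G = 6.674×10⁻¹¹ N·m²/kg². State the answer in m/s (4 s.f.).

μ = GM = 6.674×10⁻¹¹ × 6.417×10²³ = 4.283×10¹³ m³/s².
r = 16120 km = 1.612×10⁷ m.
Escape speed v_esc = √(2μ/r) = √(2 × 4.283×10¹³ / 1.612×10⁷) = √(5.314×10⁶) = 2305 m/s.

v_esc ≈ 2305 m/s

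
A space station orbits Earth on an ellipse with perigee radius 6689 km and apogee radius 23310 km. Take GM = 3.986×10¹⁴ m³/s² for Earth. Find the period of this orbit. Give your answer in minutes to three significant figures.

T ≈ 305 minutes

Semi-major axis a = (r_p + r_a)/2 = (6689.0 + 23310)/2 = 15000 km = 1.500×10⁷ m.
By Kepler's third law T = 2π√(a³/μ) = 2π × 2.910×10³ = 1.828×10⁴ s.
= 304.7 minutes.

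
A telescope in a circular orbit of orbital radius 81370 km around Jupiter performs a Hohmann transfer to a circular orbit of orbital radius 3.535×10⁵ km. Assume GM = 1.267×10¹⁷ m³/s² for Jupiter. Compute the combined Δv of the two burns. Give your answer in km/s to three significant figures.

Δv_total ≈ 18.2 km/s

r₁ = 81370 km = 8.137×10⁷ m.
r₂ = 3.535×10⁵ km = 3.535×10⁸ m.
Transfer ellipse a_t = (r₁ + r₂)/2 = 2.174×10⁸ m.
At r₁: circular v_c1 = √(μ/r₁) = 39460 m/s; transfer-perijove v_p = √[μ(2/r₁ − 1/a_t)] = 50310 m/s.
Δv₁ = v_p − v_c1 = 10850 m/s.
At r₂: circular v_c2 = √(μ/r₂) = 18930 m/s; transfer-apojove v_a = √[μ(2/r₂ − 1/a_t)] = 11580 m/s.
Δv₂ = v_c2 − v_a = 7350 m/s.
Total Δv = Δv₁ + Δv₂ = 18200 m/s = 18.20 km/s.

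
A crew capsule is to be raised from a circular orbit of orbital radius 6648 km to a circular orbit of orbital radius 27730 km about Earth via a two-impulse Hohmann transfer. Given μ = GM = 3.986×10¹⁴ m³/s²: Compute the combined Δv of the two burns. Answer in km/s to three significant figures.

Δv_total ≈ 3.53 km/s

r₁ = 6648 km = 6.648×10⁶ m.
r₂ = 27730 km = 2.773×10⁷ m.
Transfer ellipse a_t = (r₁ + r₂)/2 = 1.719×10⁷ m.
At r₁: circular v_c1 = √(μ/r₁) = 7743 m/s; transfer-perigee v_p = √[μ(2/r₁ − 1/a_t)] = 9835 m/s.
Δv₁ = v_p − v_c1 = 2092 m/s.
At r₂: circular v_c2 = √(μ/r₂) = 3791 m/s; transfer-apogee v_a = √[μ(2/r₂ − 1/a_t)] = 2358 m/s.
Δv₂ = v_c2 − v_a = 1434 m/s.
Total Δv = Δv₁ + Δv₂ = 3525 m/s = 3.525 km/s.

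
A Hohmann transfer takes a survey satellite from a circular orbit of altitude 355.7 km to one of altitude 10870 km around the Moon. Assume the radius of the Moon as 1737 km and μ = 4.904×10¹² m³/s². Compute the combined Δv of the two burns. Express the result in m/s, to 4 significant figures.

r₁ = 1737 + 355.7 = 2092.7 km = 2.0927×10⁶ m.
r₂ = 1737 + 10870 = 12607 km = 1.2607×10⁷ m.
Transfer ellipse a_t = (r₁ + r₂)/2 = 7.350×10⁶ m.
At r₁: circular v_c1 = √(μ/r₁) = 1531 m/s; transfer-perilune v_p = √[μ(2/r₁ − 1/a_t)] = 2005 m/s.
Δv₁ = v_p − v_c1 = 474.1 m/s.
At r₂: circular v_c2 = √(μ/r₂) = 623.7 m/s; transfer-apolune v_a = √[μ(2/r₂ − 1/a_t)] = 332.8 m/s.
Δv₂ = v_c2 − v_a = 290.9 m/s.
Total Δv = Δv₁ + Δv₂ = 765.0 m/s.

Δv_total ≈ 765.0 m/s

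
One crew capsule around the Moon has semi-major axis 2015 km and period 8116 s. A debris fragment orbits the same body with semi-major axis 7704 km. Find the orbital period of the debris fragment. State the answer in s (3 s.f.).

T₂ ≈ 60700 s

Kepler's third law: T² ∝ a³, so T₂ = T₁ (a₂/a₁)^(3/2).
a₂/a₁ = 3.823, (a₂/a₁)^(3/2) = 7.476.
T₂ = 8116 × 7.476 = 60670 s.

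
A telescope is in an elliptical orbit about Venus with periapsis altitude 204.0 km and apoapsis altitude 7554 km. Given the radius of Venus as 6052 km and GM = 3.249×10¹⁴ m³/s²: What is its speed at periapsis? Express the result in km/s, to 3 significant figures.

r_p = 6052 + 204.0 = 6256.0 km = 6.2560×10⁶ m.
r_a = 6052 + 7554 = 13606 km = 1.3606×10⁷ m.
Semi-major axis a = (r_p + r_a)/2 = 9931.0 km = 9.931×10⁶ m.
Vis-viva: v² = μ(2/r − 1/a) = 3.249×10¹⁴ × (3.197×10⁻⁷ − 1.007×10⁻⁷) = 7.115×10⁷ m²/s².
v = 8435 m/s = 8.435 km/s.

v ≈ 8.44 km/s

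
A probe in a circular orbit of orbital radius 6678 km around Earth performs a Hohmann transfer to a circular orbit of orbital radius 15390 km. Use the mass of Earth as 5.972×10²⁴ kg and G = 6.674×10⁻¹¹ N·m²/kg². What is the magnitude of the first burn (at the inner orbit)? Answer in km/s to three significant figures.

μ = GM = 6.674×10⁻¹¹ × 5.972×10²⁴ = 3.986×10¹⁴ m³/s².
r₁ = 6678 km = 6.678×10⁶ m.
r₂ = 15390 km = 1.539×10⁷ m.
Transfer ellipse a_t = (r₁ + r₂)/2 = 1.103×10⁷ m.
At r₁: circular v_c1 = √(μ/r₁) = 7726 m/s; transfer-perigee v_p = √[μ(2/r₁ − 1/a_t)] = 9124 m/s.
Δv₁ = v_p − v_c1 = 1398 m/s.
= 1.398 km/s.

Δv ≈ 1.40 km/s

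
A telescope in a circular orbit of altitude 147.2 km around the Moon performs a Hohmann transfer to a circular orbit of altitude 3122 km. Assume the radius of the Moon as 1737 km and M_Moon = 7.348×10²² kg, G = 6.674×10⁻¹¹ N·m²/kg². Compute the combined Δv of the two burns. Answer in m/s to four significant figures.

μ = GM = 6.674×10⁻¹¹ × 7.348×10²² = 4.904×10¹² m³/s².
r₁ = 1737 + 147.2 = 1884.2 km = 1.8842×10⁶ m.
r₂ = 1737 + 3122 = 4859.0 km = 4.8590×10⁶ m.
Transfer ellipse a_t = (r₁ + r₂)/2 = 3.372×10⁶ m.
At r₁: circular v_c1 = √(μ/r₁) = 1613 m/s; transfer-perilune v_p = √[μ(2/r₁ − 1/a_t)] = 1937 m/s.
Δv₁ = v_p − v_c1 = 323.4 m/s.
At r₂: circular v_c2 = √(μ/r₂) = 1005 m/s; transfer-apolune v_a = √[μ(2/r₂ − 1/a_t)] = 751.0 m/s.
Δv₂ = v_c2 − v_a = 253.6 m/s.
Total Δv = Δv₁ + Δv₂ = 577.0 m/s.

Δv_total ≈ 577.0 m/s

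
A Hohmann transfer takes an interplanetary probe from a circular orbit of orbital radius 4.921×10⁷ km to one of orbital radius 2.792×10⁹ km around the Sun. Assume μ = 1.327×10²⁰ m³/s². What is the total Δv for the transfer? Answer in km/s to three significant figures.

Δv_total ≈ 26.5 km/s

r₁ = 4.921×10⁷ km = 4.921×10¹⁰ m.
r₂ = 2.792×10⁹ km = 2.792×10¹² m.
Transfer ellipse a_t = (r₁ + r₂)/2 = 1.421×10¹² m.
At r₁: circular v_c1 = √(μ/r₁) = 51930 m/s; transfer-perihelion v_p = √[μ(2/r₁ − 1/a_t)] = 72800 m/s.
Δv₁ = v_p − v_c1 = 20870 m/s.
At r₂: circular v_c2 = √(μ/r₂) = 6894 m/s; transfer-aphelion v_a = √[μ(2/r₂ − 1/a_t)] = 1283 m/s.
Δv₂ = v_c2 − v_a = 5611 m/s.
Total Δv = Δv₁ + Δv₂ = 26480 m/s = 26.48 km/s.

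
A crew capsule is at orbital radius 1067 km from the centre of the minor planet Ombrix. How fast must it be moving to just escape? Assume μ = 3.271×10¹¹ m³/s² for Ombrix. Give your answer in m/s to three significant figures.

r = 1067 km = 1.067×10⁶ m.
Escape speed v_esc = √(2μ/r) = √(2 × 3.271×10¹¹ / 1.067×10⁶) = √(6.131×10⁵) = 783.0 m/s.

v_esc ≈ 783 m/s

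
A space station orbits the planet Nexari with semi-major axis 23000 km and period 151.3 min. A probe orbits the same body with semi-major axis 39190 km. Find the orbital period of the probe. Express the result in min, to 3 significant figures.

Kepler's third law: T² ∝ a³, so T₂ = T₁ (a₂/a₁)^(3/2).
a₂/a₁ = 1.704, (a₂/a₁)^(3/2) = 2.224.
T₂ = 151.3 × 2.224 = 336.5 min.

T₂ ≈ 337 min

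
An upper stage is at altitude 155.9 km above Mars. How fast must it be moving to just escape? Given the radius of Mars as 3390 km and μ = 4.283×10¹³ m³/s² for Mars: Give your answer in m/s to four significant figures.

r = 3390 + 155.9 = 3545.9 km = 3.5459×10⁶ m.
Escape speed v_esc = √(2μ/r) = √(2 × 4.283×10¹³ / 3.546×10⁶) = √(2.416×10⁷) = 4915 m/s.

v_esc ≈ 4915 m/s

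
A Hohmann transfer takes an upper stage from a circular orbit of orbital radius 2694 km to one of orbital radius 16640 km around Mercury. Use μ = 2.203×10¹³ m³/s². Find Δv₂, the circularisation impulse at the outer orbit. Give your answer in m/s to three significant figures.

Δv ≈ 543 m/s

r₁ = 2694 km = 2.694×10⁶ m.
r₂ = 16640 km = 1.664×10⁷ m.
Transfer ellipse a_t = (r₁ + r₂)/2 = 9.667×10⁶ m.
At r₁: circular v_c1 = √(μ/r₁) = 2860 m/s; transfer-periherm v_p = √[μ(2/r₁ − 1/a_t)] = 3752 m/s.
At r₂: circular v_c2 = √(μ/r₂) = 1151 m/s; transfer-apoherm v_a = √[μ(2/r₂ − 1/a_t)] = 607.4 m/s.
Δv₂ = v_c2 − v_a = 543.2 m/s.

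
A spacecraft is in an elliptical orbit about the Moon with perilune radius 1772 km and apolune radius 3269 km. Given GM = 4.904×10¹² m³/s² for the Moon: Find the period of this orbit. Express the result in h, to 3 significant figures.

T ≈ 3.15 h

Semi-major axis a = (r_p + r_a)/2 = (1772.0 + 3269.0)/2 = 2520.5 km = 2.520×10⁶ m.
By Kepler's third law T = 2π√(a³/μ) = 2π × 1.807×10³ = 1.135×10⁴ s.
= 3.154 h.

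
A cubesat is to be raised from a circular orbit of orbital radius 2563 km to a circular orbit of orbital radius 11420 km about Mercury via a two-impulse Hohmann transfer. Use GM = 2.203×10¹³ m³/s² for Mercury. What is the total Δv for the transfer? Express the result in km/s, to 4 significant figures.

Δv_total ≈ 1.363 km/s

r₁ = 2563 km = 2.563×10⁶ m.
r₂ = 11420 km = 1.142×10⁷ m.
Transfer ellipse a_t = (r₁ + r₂)/2 = 6.992×10⁶ m.
At r₁: circular v_c1 = √(μ/r₁) = 2932 m/s; transfer-periherm v_p = √[μ(2/r₁ − 1/a_t)] = 3747 m/s.
Δv₁ = v_p − v_c1 = 815.2 m/s.
At r₂: circular v_c2 = √(μ/r₂) = 1389 m/s; transfer-apoherm v_a = √[μ(2/r₂ − 1/a_t)] = 840.9 m/s.
Δv₂ = v_c2 − v_a = 548.0 m/s.
Total Δv = Δv₁ + Δv₂ = 1363 m/s = 1.363 km/s.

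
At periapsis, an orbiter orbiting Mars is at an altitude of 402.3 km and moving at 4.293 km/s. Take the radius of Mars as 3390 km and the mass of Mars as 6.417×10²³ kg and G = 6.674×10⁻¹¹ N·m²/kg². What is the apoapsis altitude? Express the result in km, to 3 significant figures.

μ = GM = 6.674×10⁻¹¹ × 6.417×10²³ = 4.283×10¹³ m³/s².
r_p = 3390 + 402.3 = 3792.3 km = 3.792×10⁶ m.
Specific energy ε = v²/2 − μ/r = -2.078×10⁶ J/kg, so a = −μ/(2ε) = 1.030×10⁷ m.
The apsides satisfy r_p + r_a = 2a, so the apoapsis radius is 2a − r_p = 1.682×10⁷ m = 16815 km.
Apoapsis altitude = 16815 − 3390 = 13425 km.

apoapsis altitude ≈ 13400 km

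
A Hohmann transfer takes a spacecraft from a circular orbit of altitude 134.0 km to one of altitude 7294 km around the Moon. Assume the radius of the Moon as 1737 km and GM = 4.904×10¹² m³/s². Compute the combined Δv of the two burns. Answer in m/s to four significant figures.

Δv_total ≈ 770.1 m/s

r₁ = 1737 + 134.0 = 1871.0 km = 1.8710×10⁶ m.
r₂ = 1737 + 7294 = 9031.0 km = 9.0310×10⁶ m.
Transfer ellipse a_t = (r₁ + r₂)/2 = 5.451×10⁶ m.
At r₁: circular v_c1 = √(μ/r₁) = 1619 m/s; transfer-perilune v_p = √[μ(2/r₁ − 1/a_t)] = 2084 m/s.
Δv₁ = v_p − v_c1 = 464.9 m/s.
At r₂: circular v_c2 = √(μ/r₂) = 736.9 m/s; transfer-apolune v_a = √[μ(2/r₂ − 1/a_t)] = 431.7 m/s.
Δv₂ = v_c2 − v_a = 305.2 m/s.
Total Δv = Δv₁ + Δv₂ = 770.1 m/s.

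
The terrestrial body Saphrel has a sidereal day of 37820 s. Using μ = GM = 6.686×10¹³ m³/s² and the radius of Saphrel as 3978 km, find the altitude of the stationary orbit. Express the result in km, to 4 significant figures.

h_sync ≈ 9452 km

A synchronous orbit has period T, so by Kepler's third law a = (μT²/4π²)^(1/3).
μT²/4π² = 6.686×10¹³ × (3.782×10⁴)² / 39.48 = 2.422×10²¹ m³.
a = 1.343×10⁷ m = 13430 km.
Altitude h = a − R = 13430 − 3978 = 9452.2 km.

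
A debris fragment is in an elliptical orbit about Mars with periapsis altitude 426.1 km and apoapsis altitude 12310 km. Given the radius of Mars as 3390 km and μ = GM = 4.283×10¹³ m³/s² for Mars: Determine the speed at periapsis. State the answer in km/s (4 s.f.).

v ≈ 4.249 km/s

r_p = 3390 + 426.1 = 3816.1 km = 3.8161×10⁶ m.
r_a = 3390 + 12310 = 15700 km = 1.5700×10⁷ m.
Semi-major axis a = (r_p + r_a)/2 = 9758.0 km = 9.758×10⁶ m.
Vis-viva: v² = μ(2/r − 1/a) = 4.283×10¹³ × (5.241×10⁻⁷ − 1.025×10⁻⁷) = 1.806×10⁷ m²/s².
v = 4249 m/s = 4.249 km/s.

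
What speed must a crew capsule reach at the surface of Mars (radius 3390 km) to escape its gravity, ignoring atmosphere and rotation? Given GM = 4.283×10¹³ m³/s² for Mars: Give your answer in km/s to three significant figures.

r = R = 3.390×10⁶ m.
Escape speed v_esc = √(2μ/r) = √(2 × 4.283×10¹³ / 3.390×10⁶) = √(2.527×10⁷) = 5027 m/s.
= 5.027 km/s.

v_esc ≈ 5.03 km/s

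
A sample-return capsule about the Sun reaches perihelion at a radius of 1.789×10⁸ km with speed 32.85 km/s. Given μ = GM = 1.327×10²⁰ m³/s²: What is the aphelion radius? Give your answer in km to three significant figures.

r_p = 1.789×10¹¹ m.
Specific energy ε = v²/2 − μ/r = -2.022×10⁸ J/kg, so a = −μ/(2ε) = 3.282×10¹¹ m.
The apsides satisfy r_p + r_a = 2a, so the aphelion radius is 2a − r_p = 4.774×10¹¹ m = 4.7740×10⁸ km.

aphelion radius ≈ 4.77×10⁸ km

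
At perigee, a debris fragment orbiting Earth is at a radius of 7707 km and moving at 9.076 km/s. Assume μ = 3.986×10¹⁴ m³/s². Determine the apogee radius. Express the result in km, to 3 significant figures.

apogee radius ≈ 30100 km

r_p = 7.707×10⁶ m.
Specific energy ε = v²/2 − μ/r = -1.053×10⁷ J/kg, so a = −μ/(2ε) = 1.892×10⁷ m.
The apsides satisfy r_p + r_a = 2a, so the apogee radius is 2a − r_p = 3.014×10⁷ m = 30138 km.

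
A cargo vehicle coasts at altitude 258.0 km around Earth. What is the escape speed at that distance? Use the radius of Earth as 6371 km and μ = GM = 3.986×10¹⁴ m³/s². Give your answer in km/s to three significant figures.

v_esc ≈ 11.0 km/s

r = 6371 + 258.0 = 6629.0 km = 6.6290×10⁶ m.
Escape speed v_esc = √(2μ/r) = √(2 × 3.986×10¹⁴ / 6.629×10⁶) = √(1.203×10⁸) = 10970 m/s.
= 10.97 km/s.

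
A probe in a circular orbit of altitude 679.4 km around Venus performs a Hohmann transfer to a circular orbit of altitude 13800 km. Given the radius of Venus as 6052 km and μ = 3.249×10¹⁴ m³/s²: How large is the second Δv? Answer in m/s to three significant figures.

r₁ = 6052 + 679.4 = 6731.4 km = 6.7314×10⁶ m.
r₂ = 6052 + 13800 = 19852 km = 1.9852×10⁷ m.
Transfer ellipse a_t = (r₁ + r₂)/2 = 1.329×10⁷ m.
At r₁: circular v_c1 = √(μ/r₁) = 6947 m/s; transfer-periapsis v_p = √[μ(2/r₁ − 1/a_t)] = 8491 m/s.
At r₂: circular v_c2 = √(μ/r₂) = 4046 m/s; transfer-apoapsis v_a = √[μ(2/r₂ − 1/a_t)] = 2879 m/s.
Δv₂ = v_c2 − v_a = 1167 m/s.

Δv ≈ 1170 m/s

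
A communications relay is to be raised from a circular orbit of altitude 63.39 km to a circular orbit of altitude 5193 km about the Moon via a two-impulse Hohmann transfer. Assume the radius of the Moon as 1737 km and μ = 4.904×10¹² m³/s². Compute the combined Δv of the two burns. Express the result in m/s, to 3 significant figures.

r₁ = 1737 + 63.39 = 1800.4 km = 1.8004×10⁶ m.
r₂ = 1737 + 5193 = 6930.0 km = 6.9300×10⁶ m.
Transfer ellipse a_t = (r₁ + r₂)/2 = 4.365×10⁶ m.
At r₁: circular v_c1 = √(μ/r₁) = 1650 m/s; transfer-perilune v_p = √[μ(2/r₁ − 1/a_t)] = 2079 m/s.
Δv₁ = v_p − v_c1 = 429.1 m/s.
At r₂: circular v_c2 = √(μ/r₂) = 841.2 m/s; transfer-apolune v_a = √[μ(2/r₂ − 1/a_t)] = 540.2 m/s.
Δv₂ = v_c2 − v_a = 301.0 m/s.
Total Δv = Δv₁ + Δv₂ = 730.1 m/s.

Δv_total ≈ 730 m/s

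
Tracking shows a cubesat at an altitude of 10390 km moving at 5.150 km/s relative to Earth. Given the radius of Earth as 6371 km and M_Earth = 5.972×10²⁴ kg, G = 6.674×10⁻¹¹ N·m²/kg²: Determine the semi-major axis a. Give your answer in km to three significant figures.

μ = GM = 6.674×10⁻¹¹ × 5.972×10²⁴ = 3.986×10¹⁴ m³/s².
r = 6371 + 10390 = 16761 km = 1.676×10⁷ m.
Specific orbital energy ε = v²/2 − μ/r = (5150)²/2 − 3.986×10¹⁴/1.676×10⁷ = -1.052×10⁷ J/kg.
Since ε = −μ/(2a), a = −μ/(2ε) = 1.895×10⁷ m = 18946 km.

a ≈ 18900 km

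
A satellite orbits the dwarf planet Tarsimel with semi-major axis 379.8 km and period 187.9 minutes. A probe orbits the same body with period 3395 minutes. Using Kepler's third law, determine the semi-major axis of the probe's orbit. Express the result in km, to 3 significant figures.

a₂ ≈ 2620 km

Kepler's third law: a³ ∝ T², so a₂ = a₁ (T₂/T₁)^(2/3).
T₂/T₁ = 18.07, (T₂/T₁)^(2/3) = 6.886.
a₂ = 379.8 × 6.886 = 2615 km.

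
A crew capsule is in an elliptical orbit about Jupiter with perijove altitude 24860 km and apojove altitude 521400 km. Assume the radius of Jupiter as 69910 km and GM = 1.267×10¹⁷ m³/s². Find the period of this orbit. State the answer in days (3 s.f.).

T ≈ 1.30 days

r_p = 69910 + 24860 = 94770 km = 9.4770×10⁷ m.
r_a = 69910 + 521400 = 591310 km = 5.9131×10⁸ m.
Semi-major axis a = (r_p + r_a)/2 = (94770 + 5.9131×10⁵)/2 = 3.4304×10⁵ km = 3.430×10⁸ m.
By Kepler's third law T = 2π√(a³/μ) = 2π × 1.785×10⁴ = 1.122×10⁵ s.
= 1.298 days.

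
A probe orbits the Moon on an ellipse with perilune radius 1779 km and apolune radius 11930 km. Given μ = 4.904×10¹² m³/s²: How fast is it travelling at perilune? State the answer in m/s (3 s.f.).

v ≈ 2190 m/s

Semi-major axis a = (r_p + r_a)/2 = 6854.5 km = 6.854×10⁶ m.
Vis-viva: v² = μ(2/r − 1/a) = 4.904×10¹² × (1.124×10⁻⁶ − 1.459×10⁻⁷) = 4.798×10⁶ m²/s².
v = 2190 m/s.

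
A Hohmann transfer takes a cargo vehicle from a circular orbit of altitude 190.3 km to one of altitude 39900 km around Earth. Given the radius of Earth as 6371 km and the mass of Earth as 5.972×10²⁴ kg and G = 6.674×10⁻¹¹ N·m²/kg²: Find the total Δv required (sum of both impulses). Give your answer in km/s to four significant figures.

Δv_total ≈ 3.993 km/s

μ = GM = 6.674×10⁻¹¹ × 5.972×10²⁴ = 3.986×10¹⁴ m³/s².
r₁ = 6371 + 190.3 = 6561.3 km = 6.5613×10⁶ m.
r₂ = 6371 + 39900 = 46271 km = 4.6271×10⁷ m.
Transfer ellipse a_t = (r₁ + r₂)/2 = 2.642×10⁷ m.
At r₁: circular v_c1 = √(μ/r₁) = 7794 m/s; transfer-perigee v_p = √[μ(2/r₁ − 1/a_t)] = 10320 m/s.
Δv₁ = v_p − v_c1 = 2521 m/s.
At r₂: circular v_c2 = √(μ/r₂) = 2935 m/s; transfer-apogee v_a = √[μ(2/r₂ − 1/a_t)] = 1463 m/s.
Δv₂ = v_c2 − v_a = 1472 m/s.
Total Δv = Δv₁ + Δv₂ = 3993 m/s = 3.993 km/s.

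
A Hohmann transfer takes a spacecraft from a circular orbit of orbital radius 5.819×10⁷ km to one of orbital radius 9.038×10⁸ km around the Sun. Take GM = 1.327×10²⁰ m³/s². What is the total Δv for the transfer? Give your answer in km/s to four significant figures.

r₁ = 5.819×10⁷ km = 5.819×10¹⁰ m.
r₂ = 9.038×10⁸ km = 9.038×10¹¹ m.
Transfer ellipse a_t = (r₁ + r₂)/2 = 4.810×10¹¹ m.
At r₁: circular v_c1 = √(μ/r₁) = 47750 m/s; transfer-perihelion v_p = √[μ(2/r₁ − 1/a_t)] = 65460 m/s.
Δv₁ = v_p − v_c1 = 17710 m/s.
At r₂: circular v_c2 = √(μ/r₂) = 12120 m/s; transfer-aphelion v_a = √[μ(2/r₂ − 1/a_t)] = 4215 m/s.
Δv₂ = v_c2 − v_a = 7903 m/s.
Total Δv = Δv₁ + Δv₂ = 25610 m/s = 25.61 km/s.

Δv_total ≈ 25.61 km/s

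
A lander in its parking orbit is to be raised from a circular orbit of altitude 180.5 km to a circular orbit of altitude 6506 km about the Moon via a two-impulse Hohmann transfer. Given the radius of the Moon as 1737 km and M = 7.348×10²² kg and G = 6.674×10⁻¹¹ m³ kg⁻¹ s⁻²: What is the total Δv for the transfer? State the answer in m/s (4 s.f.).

μ = GM = 6.674×10⁻¹¹ × 7.348×10²² = 4.904×10¹² m³/s².
r₁ = 1737 + 180.5 = 1917.5 km = 1.9175×10⁶ m.
r₂ = 1737 + 6506 = 8243.0 km = 8.2430×10⁶ m.
Transfer ellipse a_t = (r₁ + r₂)/2 = 5.080×10⁶ m.
At r₁: circular v_c1 = √(μ/r₁) = 1599 m/s; transfer-perilune v_p = √[μ(2/r₁ − 1/a_t)] = 2037 m/s.
Δv₁ = v_p − v_c1 = 437.9 m/s.
At r₂: circular v_c2 = √(μ/r₂) = 771.3 m/s; transfer-apolune v_a = √[μ(2/r₂ − 1/a_t)] = 473.9 m/s.
Δv₂ = v_c2 − v_a = 297.4 m/s.
Total Δv = Δv₁ + Δv₂ = 735.3 m/s.

Δv_total ≈ 735.3 m/s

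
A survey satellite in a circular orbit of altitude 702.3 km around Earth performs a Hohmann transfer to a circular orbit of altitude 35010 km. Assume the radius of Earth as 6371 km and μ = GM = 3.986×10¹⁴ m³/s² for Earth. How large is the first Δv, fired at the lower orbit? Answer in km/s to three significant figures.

r₁ = 6371 + 702.3 = 7073.3 km = 7.0733×10⁶ m.
r₂ = 6371 + 35010 = 41381 km = 4.1381×10⁷ m.
Transfer ellipse a_t = (r₁ + r₂)/2 = 2.423×10⁷ m.
At r₁: circular v_c1 = √(μ/r₁) = 7507 m/s; transfer-perigee v_p = √[μ(2/r₁ − 1/a_t)] = 9811 m/s.
Δv₁ = v_p − v_c1 = 2304 m/s.
= 2.304 km/s.

Δv ≈ 2.30 km/s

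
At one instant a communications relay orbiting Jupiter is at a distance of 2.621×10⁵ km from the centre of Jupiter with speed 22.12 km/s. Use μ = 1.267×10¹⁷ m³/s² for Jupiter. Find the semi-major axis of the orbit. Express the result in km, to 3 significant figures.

r = 2.621×10⁸ m.
Vis-viva rearranged: 1/a = 2/r − v²/μ = 7.631×10⁻⁹ − 3.862×10⁻⁹ = 3.769×10⁻⁹ m⁻¹.
a = 2.653×10⁸ m = 2.6533×10⁵ km.

a ≈ 2.65×10⁵ km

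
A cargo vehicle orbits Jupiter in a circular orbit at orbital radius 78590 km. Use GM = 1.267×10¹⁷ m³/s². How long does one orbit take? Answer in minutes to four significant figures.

T ≈ 205.0 minutes

r = 78590 km = 7.859×10⁷ m.
Kepler's third law: T = 2π√(r³/μ) = 2π√((7.859×10⁷)³ / 1.267×10¹⁷).
r³/μ = 3.831×10⁶ s², so T = 2π × 1.957×10³ = 1.230×10⁴ s.
Converting: 1.230×10⁴ s ÷ 60.00 = 205.0 minutes.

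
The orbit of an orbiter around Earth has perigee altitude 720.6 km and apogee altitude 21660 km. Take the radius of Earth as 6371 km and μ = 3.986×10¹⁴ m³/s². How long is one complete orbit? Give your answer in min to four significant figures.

T ≈ 386.0 min

r_p = 6371 + 720.6 = 7091.6 km = 7.0916×10⁶ m.
r_a = 6371 + 21660 = 28031 km = 2.8031×10⁷ m.
Semi-major axis a = (r_p + r_a)/2 = (7091.6 + 28031)/2 = 17561 km = 1.756×10⁷ m.
By Kepler's third law T = 2π√(a³/μ) = 2π × 3.686×10³ = 2.316×10⁴ s.
= 386.0 min.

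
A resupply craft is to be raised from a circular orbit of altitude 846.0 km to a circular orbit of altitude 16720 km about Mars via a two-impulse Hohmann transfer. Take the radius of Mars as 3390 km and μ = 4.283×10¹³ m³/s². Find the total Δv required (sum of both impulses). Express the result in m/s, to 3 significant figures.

Δv_total ≈ 1510 m/s

r₁ = 3390 + 846.0 = 4236.0 km = 4.2360×10⁶ m.
r₂ = 3390 + 16720 = 20110 km = 2.0110×10⁷ m.
Transfer ellipse a_t = (r₁ + r₂)/2 = 1.217×10⁷ m.
At r₁: circular v_c1 = √(μ/r₁) = 3180 m/s; transfer-periapsis v_p = √[μ(2/r₁ − 1/a_t)] = 4087 m/s.
Δv₁ = v_p − v_c1 = 907.2 m/s.
At r₂: circular v_c2 = √(μ/r₂) = 1459 m/s; transfer-apoapsis v_a = √[μ(2/r₂ − 1/a_t)] = 860.9 m/s.
Δv₂ = v_c2 − v_a = 598.5 m/s.
Total Δv = Δv₁ + Δv₂ = 1506 m/s.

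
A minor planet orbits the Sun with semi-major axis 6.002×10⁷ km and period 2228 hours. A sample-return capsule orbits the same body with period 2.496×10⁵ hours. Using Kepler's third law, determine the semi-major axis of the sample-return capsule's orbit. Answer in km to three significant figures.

a₂ ≈ 1.39×10⁹ km

Kepler's third law: a³ ∝ T², so a₂ = a₁ (T₂/T₁)^(2/3).
T₂/T₁ = 112.0, (T₂/T₁)^(2/3) = 23.24.
a₂ = 6.002×10⁷ × 23.24 = 1.395×10⁹ km.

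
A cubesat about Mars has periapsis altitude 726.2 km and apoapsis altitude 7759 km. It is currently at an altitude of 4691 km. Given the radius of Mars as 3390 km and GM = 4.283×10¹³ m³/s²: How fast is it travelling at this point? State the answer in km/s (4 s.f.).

v ≈ 2.234 km/s

r_p = 3390 + 726.2 = 4116.2 km = 4.1162×10⁶ m.
r_a = 3390 + 7759 = 11149 km = 1.1149×10⁷ m.
r = 3390 + 4691 = 8081.0 km = 8.081×10⁶ m.
Semi-major axis a = (r_p + r_a)/2 = 7632.6 km = 7.633×10⁶ m.
Vis-viva: v² = μ(2/r − 1/a) = 4.283×10¹³ × (2.475×10⁻⁷ − 1.310×10⁻⁷) = 4.989×10⁶ m²/s².
v = 2234 m/s = 2.234 km/s.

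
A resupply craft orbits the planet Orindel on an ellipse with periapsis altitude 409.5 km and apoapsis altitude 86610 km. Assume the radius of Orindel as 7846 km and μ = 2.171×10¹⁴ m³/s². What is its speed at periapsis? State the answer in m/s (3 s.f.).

r_p = 7846 + 409.5 = 8255.5 km = 8.2555×10⁶ m.
r_a = 7846 + 86610 = 94456 km = 9.4456×10⁷ m.
Semi-major axis a = (r_p + r_a)/2 = 51356 km = 5.136×10⁷ m.
Vis-viva: v² = μ(2/r − 1/a) = 2.171×10¹⁴ × (2.423×10⁻⁷ − 1.947×10⁻⁸) = 4.837×10⁷ m²/s².
v = 6955 m/s.

v ≈ 6950 m/s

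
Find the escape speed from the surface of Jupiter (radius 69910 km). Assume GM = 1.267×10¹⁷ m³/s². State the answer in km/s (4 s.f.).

v_esc ≈ 60.21 km/s

r = R = 6.991×10⁷ m.
Escape speed v_esc = √(2μ/r) = √(2 × 1.267×10¹⁷ / 6.991×10⁷) = √(3.625×10⁹) = 60210 m/s.
= 60.21 km/s.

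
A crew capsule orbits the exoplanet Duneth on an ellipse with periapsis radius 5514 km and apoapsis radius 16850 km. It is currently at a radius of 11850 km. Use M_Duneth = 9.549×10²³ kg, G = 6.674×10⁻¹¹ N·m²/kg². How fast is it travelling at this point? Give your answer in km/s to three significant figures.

μ = GM = 6.674×10⁻¹¹ × 9.549×10²³ = 6.373×10¹³ m³/s².
Semi-major axis a = (r_p + r_a)/2 = 11182 km = 1.118×10⁷ m.
Vis-viva: v² = μ(2/r − 1/a) = 6.373×10¹³ × (1.688×10⁻⁷ − 8.943×10⁻⁸) = 5.057×10⁶ m²/s².
v = 2249 m/s = 2.249 km/s.

v ≈ 2.25 km/s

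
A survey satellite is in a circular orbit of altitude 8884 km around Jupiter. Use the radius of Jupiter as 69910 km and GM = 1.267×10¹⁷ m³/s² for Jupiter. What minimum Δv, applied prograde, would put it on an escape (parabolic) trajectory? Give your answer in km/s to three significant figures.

r = 69910 + 8884 = 78794 km = 7.8794×10⁷ m.
Circular speed v_c = √(μ/r) = 40100 m/s.
Escape speed v_esc = √(2μ/r) = √2 × v_c = 56710 m/s.
Δv = v_esc − v_c = 16610 m/s = 16.61 km/s.

Δv ≈ 16.6 km/s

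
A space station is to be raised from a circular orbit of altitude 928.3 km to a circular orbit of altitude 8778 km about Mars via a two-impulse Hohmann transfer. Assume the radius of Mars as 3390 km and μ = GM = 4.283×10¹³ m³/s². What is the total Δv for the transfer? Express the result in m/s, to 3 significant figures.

Δv_total ≈ 1200 m/s

r₁ = 3390 + 928.3 = 4318.3 km = 4.3183×10⁶ m.
r₂ = 3390 + 8778 = 12168 km = 1.2168×10⁷ m.
Transfer ellipse a_t = (r₁ + r₂)/2 = 8.243×10⁶ m.
At r₁: circular v_c1 = √(μ/r₁) = 3149 m/s; transfer-periapsis v_p = √[μ(2/r₁ − 1/a_t)] = 3826 m/s.
Δv₁ = v_p − v_c1 = 677.0 m/s.
At r₂: circular v_c2 = √(μ/r₂) = 1876 m/s; transfer-apoapsis v_a = √[μ(2/r₂ − 1/a_t)] = 1358 m/s.
Δv₂ = v_c2 − v_a = 518.2 m/s.
Total Δv = Δv₁ + Δv₂ = 1195 m/s.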